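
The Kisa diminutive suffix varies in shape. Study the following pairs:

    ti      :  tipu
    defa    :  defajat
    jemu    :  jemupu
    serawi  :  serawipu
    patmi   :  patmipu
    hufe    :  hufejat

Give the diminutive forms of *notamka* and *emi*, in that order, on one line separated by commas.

notamkajat, emipu

The pattern is height harmony: -pu when the last vowel of the stem is a high vowel (*ti*, *jemu*, *serawi*, *patmi*); -jat when the last vowel of the stem is a non-high vowel (*defa*, *hufe*).
*notamka* — last vowel /a/ (a non-high vowel) → -jat → *notamkajat*.
The last vowel of *emi* is /i/, which is a high vowel, so the suffix is -pu, giving *emipu*.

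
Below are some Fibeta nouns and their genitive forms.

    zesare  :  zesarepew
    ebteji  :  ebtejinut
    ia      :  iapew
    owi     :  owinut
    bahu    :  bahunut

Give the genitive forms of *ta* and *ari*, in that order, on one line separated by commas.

The pattern is height harmony: -nut when the last vowel of the stem is a high vowel (*ebteji*, *owi*, *bahu*); -pew when the last vowel of the stem is a non-high vowel (*zesare*, *ia*).
*ta* — last vowel /a/ (a non-high vowel) → -pew → *tapew*.
*ari*: last vowel = /i/, a high vowel → -nut → *arinut*.

tapew, arinut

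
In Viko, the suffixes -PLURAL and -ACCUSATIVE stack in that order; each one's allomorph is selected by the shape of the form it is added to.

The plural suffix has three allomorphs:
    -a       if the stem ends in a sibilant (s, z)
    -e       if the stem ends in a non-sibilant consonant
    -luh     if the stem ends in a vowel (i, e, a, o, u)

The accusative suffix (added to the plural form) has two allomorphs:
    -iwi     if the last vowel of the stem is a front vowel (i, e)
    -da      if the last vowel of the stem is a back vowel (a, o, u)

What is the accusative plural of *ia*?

*ia* — final sound /a/ (a vowel) → -luh → *ialuh*.
Since the last vowel of the plural form *ialuh* is /u/ (a back vowel), it takes -da, giving *ialuhda*.

ialuhda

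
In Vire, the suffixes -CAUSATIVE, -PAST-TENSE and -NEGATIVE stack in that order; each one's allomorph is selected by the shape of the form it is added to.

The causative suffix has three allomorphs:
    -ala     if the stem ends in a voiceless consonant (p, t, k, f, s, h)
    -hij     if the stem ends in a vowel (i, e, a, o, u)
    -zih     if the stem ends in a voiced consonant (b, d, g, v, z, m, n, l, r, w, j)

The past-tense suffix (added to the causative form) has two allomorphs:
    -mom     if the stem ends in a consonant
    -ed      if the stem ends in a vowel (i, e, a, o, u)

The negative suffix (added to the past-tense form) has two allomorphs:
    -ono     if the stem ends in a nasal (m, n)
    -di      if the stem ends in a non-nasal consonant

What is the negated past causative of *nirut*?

*nirut*: final sound = /t/, a voiceless consonant → -ala → *nirutala*.
The causative form *nirutala*: final sound = /a/, a vowel → -ed → *nirutalaed*.
The final consonant of the past-tense form *nirutalaed* is /d/, which is non-nasal, so the negative suffix is -di, giving *nirutalaeddi*.

nirutalaeddi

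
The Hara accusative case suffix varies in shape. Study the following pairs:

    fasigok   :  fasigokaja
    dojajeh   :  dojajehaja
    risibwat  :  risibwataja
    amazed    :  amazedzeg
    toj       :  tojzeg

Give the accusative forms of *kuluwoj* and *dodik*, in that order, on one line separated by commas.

The suffix is conditioned by the final consonant: -aja when the stem ends in a voiceless consonant (*fasigok*, *dojajeh*, *risibwat*); -zeg when the stem ends in a voiced consonant (*amazed*, *toj*).
Since the final consonant of *kuluwoj* is /j/ (voiced), it takes -zeg, giving *kuluwojzeg*.
*dodik* — final consonant /k/ (voiceless) → -aja → *dodikaja*.

kuluwojzeg, dodikaja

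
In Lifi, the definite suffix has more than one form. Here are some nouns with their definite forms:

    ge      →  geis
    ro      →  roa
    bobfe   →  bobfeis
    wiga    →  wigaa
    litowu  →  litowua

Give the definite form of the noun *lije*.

The alternation tracks the last vowel of the stem — -is when the last vowel of the stem is a front vowel (*ge*, *bobfe*); -a when the last vowel of the stem is a back vowel (*ro*, *wiga*, *litowu*).
*lije* — last vowel /e/ (a front vowel) → -is → *lijeis*.

lijeis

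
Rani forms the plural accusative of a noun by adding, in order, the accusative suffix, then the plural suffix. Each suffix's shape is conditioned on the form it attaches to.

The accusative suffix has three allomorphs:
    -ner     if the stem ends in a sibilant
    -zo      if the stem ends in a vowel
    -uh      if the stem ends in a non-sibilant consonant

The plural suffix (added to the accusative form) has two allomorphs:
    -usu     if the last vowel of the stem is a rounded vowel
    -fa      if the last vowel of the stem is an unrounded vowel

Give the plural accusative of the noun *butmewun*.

Since the final sound of *butmewun* is /n/ (a non-sibilant consonant), it takes -uh, giving *butmewunuh*.
The accusative form *butmewunuh* — last vowel /u/ (a rounded vowel) → -usu → *butmewunuhusu*.

butmewunuhusu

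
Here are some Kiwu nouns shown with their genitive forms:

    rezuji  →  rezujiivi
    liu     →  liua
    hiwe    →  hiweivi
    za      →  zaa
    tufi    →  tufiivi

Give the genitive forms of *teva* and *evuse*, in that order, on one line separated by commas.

tevaa, evuseivi

Looking at the last vowel of each stem: -ivi when the last vowel of the stem is a front vowel (*rezuji*, *hiwe*, *tufi*); -a when the last vowel of the stem is a back vowel (*liu*, *za*).
The last vowel of *teva* is /a/, which is a back vowel, so the suffix is -a, giving *tevaa*.
*evuse* — last vowel /e/ (a front vowel) → -ivi → *evuseivi*.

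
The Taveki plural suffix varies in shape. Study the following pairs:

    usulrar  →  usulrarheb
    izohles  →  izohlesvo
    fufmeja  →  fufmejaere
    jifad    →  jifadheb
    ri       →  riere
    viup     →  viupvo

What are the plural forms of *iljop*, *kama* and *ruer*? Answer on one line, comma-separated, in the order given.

iljopvo, kamaere, ruerheb

Looking at the final sound of each stem: -vo when the stem ends in a voiceless consonant (*izohles*, *viup*); -heb when the stem ends in a voiced consonant (*usulrar*, *jifad*); -ere when the stem ends in a vowel (*fufmeja*, *ri*).
The final sound of *iljop* is /p/, which is a voiceless consonant, so the suffix is -vo, giving *iljopvo*.
*kama* — final sound /a/ (a vowel) → -ere → *kamaere*.
Since the final sound of *ruer* is /r/ (a voiced consonant), it takes -heb, giving *ruerheb*.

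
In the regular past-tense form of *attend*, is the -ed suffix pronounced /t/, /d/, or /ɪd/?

/ɪd/

The stem *attend* ends in /t/ or /d/.
The -ed suffix is realized as /ɪd/ after /t, d/; as /t/ after other voiceless consonants; and as /d/ after other voiced sounds.
So -ed on *attend* is pronounced /ɪd/.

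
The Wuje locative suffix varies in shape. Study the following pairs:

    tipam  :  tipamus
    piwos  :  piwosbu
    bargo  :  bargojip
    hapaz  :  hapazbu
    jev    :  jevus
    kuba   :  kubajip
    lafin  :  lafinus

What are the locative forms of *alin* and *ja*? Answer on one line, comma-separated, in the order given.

The pattern is sibilance of the final sound: -bu when the stem ends in a sibilant (*piwos*, *hapaz*); -us when the stem ends in a non-sibilant consonant (*tipam*, *jev*, *lafin*); -jip when the stem ends in a vowel (*bargo*, *kuba*).
The final sound of *alin* is /n/, which is a non-sibilant consonant, so the suffix is -us, giving *alinus*.
The final sound of *ja* is /a/, which is a vowel, so the suffix is -jip, giving *jajip*.

alinus, jajip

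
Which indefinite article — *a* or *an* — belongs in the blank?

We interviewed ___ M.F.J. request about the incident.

an

The indefinite article is chosen by the initial *sound* of the following word, not its spelling.
The initialism *M.F.J.* is read letter by letter; the first letter, M, is pronounced /ɛm/, which begins with a vowel sound.
So the article is *an*: We interviewed an M.F.J. request about the incident.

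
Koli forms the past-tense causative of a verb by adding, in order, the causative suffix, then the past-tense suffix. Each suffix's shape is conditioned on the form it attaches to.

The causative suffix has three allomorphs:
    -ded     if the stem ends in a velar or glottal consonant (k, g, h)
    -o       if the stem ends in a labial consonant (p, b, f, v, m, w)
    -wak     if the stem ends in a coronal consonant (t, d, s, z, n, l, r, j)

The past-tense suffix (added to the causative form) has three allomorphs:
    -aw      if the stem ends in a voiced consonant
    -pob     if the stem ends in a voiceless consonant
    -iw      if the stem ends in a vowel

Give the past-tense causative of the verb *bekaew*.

bekaewoiw

*bekaew*: final consonant = /w/, labial → -o → *bekaewo*.
The final sound of the causative form *bekaewo* is /o/, which is a vowel, so the past-tense suffix is -iw, giving *bekaewoiw*.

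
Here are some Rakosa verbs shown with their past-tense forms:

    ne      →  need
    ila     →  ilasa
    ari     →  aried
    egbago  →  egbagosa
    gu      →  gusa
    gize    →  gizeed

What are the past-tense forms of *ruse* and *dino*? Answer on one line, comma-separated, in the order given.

ruseed, dinosa

Looking at the last vowel of each stem: -ed when the last vowel of the stem is a front vowel (*ne*, *ari*, *gize*); -sa when the last vowel of the stem is a back vowel (*ila*, *egbago*, *gu*).
*ruse* — last vowel /e/ (a front vowel) → -ed → *ruseed*.
*dino* — last vowel /o/ (a back vowel) → -sa → *dinosa*.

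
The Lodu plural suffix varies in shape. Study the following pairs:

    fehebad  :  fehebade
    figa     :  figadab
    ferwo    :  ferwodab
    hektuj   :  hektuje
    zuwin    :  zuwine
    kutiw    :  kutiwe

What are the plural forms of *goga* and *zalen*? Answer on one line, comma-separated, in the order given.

gogadab, zalene

The alternation tracks the final sound of the stem — -e when the stem ends in a consonant (*fehebad*, *hektuj*, *zuwin*, *kutiw*); -dab when the stem ends in a vowel (*figa*, *ferwo*).
*goga*: final sound = /a/, a vowel → -dab → *gogadab*.
Since the final sound of *zalen* is /n/ (a consonant), it takes -e, giving *zalene*.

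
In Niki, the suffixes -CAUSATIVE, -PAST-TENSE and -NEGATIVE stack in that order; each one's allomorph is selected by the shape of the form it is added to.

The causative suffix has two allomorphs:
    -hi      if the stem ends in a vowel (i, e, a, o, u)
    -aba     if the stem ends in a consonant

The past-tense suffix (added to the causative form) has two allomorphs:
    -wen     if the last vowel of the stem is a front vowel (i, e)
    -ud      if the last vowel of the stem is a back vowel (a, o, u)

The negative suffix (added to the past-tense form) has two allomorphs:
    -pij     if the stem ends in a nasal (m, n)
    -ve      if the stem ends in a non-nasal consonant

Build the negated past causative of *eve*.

evehiwenpij

*eve* — final sound /e/ (a vowel) → -hi → *evehi*.
The last vowel of the causative form *evehi* is /i/, which is a front vowel, so the past-tense suffix is -wen, giving *evehiwen*.
The past-tense form *evehiwen* — final consonant /n/ (a nasal) → -pij → *evehiwenpij*.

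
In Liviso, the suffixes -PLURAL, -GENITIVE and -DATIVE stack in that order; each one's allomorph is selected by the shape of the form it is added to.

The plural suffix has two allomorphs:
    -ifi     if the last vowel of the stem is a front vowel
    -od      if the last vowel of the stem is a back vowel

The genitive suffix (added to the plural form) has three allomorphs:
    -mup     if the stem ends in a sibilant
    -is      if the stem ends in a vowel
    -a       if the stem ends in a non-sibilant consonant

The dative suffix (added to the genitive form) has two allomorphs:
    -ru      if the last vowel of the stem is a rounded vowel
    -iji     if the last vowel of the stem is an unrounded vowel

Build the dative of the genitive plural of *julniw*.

*julniw*: last vowel = /i/, a front vowel → -ifi → *julniwifi*.
Since the final sound of the plural form *julniwifi* is /i/ (a vowel), it takes -is, giving *julniwifiis*.
The last vowel of the genitive form *julniwifiis* is /i/, which is an unrounded vowel, so the dative suffix is -iji, giving *julniwifiisiji*.

julniwifiisiji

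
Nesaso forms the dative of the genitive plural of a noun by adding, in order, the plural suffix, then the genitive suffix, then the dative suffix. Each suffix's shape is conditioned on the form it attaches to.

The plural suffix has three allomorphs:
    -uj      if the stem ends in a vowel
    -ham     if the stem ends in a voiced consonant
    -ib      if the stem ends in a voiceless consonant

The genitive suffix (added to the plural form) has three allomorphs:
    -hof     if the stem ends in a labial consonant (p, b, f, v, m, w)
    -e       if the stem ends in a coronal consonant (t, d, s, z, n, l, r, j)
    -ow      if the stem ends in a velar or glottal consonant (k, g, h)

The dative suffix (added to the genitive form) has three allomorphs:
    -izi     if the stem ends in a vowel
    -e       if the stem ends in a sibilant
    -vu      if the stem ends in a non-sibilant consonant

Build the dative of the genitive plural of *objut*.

objutibhofvu

Since the final sound of *objut* is /t/ (a voiceless consonant), it takes -ib, giving *objutib*.
Since the final consonant of the plural form *objutib* is /b/ (labial), it takes -hof, giving *objutibhof*.
The genitive form *objutibhof*: final sound = /f/, a non-sibilant consonant → -vu → *objutibhofvu*.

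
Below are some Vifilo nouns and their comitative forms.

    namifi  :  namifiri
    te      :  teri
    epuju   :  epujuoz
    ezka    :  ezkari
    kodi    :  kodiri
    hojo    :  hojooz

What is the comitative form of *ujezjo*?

ujezjooz

The suffix is conditioned by the last vowel: -oz when the last vowel of the stem is a rounded vowel (*epuju*, *hojo*); -ri when the last vowel of the stem is an unrounded vowel (*namifi*, *te*, *ezka*, *kodi*).
Since the last vowel of *ujezjo* is /o/ (a rounded vowel), it takes -oz, giving *ujezjooz*.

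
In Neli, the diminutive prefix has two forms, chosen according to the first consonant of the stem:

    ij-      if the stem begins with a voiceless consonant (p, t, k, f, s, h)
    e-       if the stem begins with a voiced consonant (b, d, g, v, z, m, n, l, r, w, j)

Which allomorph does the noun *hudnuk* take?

Since the first consonant of *hudnuk* is /h/ (voiceless), it takes ij-.

ij-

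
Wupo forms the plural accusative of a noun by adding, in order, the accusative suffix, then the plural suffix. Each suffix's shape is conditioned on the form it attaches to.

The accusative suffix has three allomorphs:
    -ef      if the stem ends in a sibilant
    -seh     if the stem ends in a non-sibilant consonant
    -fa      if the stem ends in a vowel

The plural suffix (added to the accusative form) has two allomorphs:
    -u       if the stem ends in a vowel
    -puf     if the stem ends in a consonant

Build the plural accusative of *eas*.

*eas*: final sound = /s/, a sibilant → -ef → *easef*.
The accusative form *easef* — final sound /f/ (a consonant) → -puf → *easefpuf*.

easefpuf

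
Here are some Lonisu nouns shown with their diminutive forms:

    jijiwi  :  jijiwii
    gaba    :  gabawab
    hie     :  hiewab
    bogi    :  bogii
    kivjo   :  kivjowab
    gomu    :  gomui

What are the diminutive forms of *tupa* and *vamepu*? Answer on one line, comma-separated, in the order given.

tupawab, vamepui

Looking at the last vowel of each stem: -i when the last vowel of the stem is a high vowel (*jijiwi*, *bogi*, *gomu*); -wab when the last vowel of the stem is a non-high vowel (*gaba*, *hie*, *kivjo*).
Since the last vowel of *tupa* is /a/ (a non-high vowel), it takes -wab, giving *tupawab*.
*vamepu*: last vowel = /u/, a high vowel → -i → *vamepui*.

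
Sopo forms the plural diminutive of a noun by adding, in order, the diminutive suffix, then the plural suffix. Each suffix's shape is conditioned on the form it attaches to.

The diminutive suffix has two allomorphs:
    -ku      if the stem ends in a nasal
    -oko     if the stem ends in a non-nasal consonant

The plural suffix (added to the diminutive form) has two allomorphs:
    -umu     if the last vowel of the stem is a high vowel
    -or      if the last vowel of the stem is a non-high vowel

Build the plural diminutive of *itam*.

itamkuumu

*itam* — final consonant /m/ (a nasal) → -ku → *itamku*.
The last vowel of the diminutive form *itamku* is /u/, which is a high vowel, so the plural suffix is -umu, giving *itamkuumu*.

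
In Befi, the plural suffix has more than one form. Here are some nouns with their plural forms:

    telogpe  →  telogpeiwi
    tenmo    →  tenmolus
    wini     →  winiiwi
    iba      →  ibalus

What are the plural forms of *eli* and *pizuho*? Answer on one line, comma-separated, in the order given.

The pattern is front/back vowel harmony: -iwi when the last vowel of the stem is a front vowel (*telogpe*, *wini*); -lus when the last vowel of the stem is a back vowel (*tenmo*, *iba*).
*eli* — last vowel /i/ (a front vowel) → -iwi → *eliiwi*.
*pizuho*: last vowel = /o/, a back vowel → -lus → *pizuholus*.

eliiwi, pizuholus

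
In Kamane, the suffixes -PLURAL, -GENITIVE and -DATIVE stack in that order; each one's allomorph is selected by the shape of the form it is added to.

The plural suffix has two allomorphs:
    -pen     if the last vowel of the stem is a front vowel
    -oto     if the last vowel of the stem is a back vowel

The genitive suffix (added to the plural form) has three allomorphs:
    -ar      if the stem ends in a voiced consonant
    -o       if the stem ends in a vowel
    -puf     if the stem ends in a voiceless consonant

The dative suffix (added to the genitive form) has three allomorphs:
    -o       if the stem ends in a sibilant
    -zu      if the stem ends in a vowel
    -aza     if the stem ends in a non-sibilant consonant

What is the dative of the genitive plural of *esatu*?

*esatu* — last vowel /u/ (a back vowel) → -oto → *esatuoto*.
Since the final sound of the plural form *esatuoto* is /o/ (a vowel), it takes -o, giving *esatuotoo*.
The genitive form *esatuotoo*: final sound = /o/, a vowel → -zu → *esatuotoozu*.

esatuotoozu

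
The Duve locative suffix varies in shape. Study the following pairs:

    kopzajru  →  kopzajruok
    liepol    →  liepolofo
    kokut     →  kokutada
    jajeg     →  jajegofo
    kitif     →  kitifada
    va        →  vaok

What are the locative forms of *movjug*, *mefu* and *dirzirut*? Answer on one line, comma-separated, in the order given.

The suffix is conditioned by the final sound: -ada when the stem ends in a voiceless consonant (*kokut*, *kitif*); -ofo when the stem ends in a voiced consonant (*liepol*, *jajeg*); -ok when the stem ends in a vowel (*kopzajru*, *va*).
*movjug*: final sound = /g/, a voiced consonant → -ofo → *movjugofo*.
Since the final sound of *mefu* is /u/ (a vowel), it takes -ok, giving *mefuok*.
*dirzirut* — final sound /t/ (a voiceless consonant) → -ada → *dirzirutada*.

movjugofo, mefuok, dirzirutada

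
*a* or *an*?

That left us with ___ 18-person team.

an

The indefinite article is chosen by the initial *sound* of the following word, not its spelling.
The number *18* is spoken "eighteen", beginning with /ˌeɪˈtiːn/ — a vowel sound.
So the article is *an*: That left us with an 18-person team.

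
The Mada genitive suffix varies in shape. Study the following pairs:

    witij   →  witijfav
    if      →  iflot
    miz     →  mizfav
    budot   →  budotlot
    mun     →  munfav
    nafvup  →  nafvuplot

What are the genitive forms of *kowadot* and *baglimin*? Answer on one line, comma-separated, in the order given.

Looking at the final consonant of each stem: -lot when the stem ends in a voiceless consonant (*if*, *budot*, *nafvup*); -fav when the stem ends in a voiced consonant (*witij*, *miz*, *mun*).
*kowadot* — final consonant /t/ (voiceless) → -lot → *kowadotlot*.
Since the final consonant of *baglimin* is /n/ (voiced), it takes -fav, giving *bagliminfav*.

kowadotlot, bagliminfav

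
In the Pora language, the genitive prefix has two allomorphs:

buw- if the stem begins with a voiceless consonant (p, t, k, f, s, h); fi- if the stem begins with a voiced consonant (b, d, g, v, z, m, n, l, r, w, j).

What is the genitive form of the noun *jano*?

*jano* — first consonant /j/ (voiced) → fi- → *fijano*.

fijano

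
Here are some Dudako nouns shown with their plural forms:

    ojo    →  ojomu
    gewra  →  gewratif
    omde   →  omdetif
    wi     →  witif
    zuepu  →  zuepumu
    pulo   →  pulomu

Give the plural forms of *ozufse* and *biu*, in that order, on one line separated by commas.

The pattern is rounding harmony: -mu when the last vowel of the stem is a rounded vowel (*ojo*, *zuepu*, *pulo*); -tif when the last vowel of the stem is an unrounded vowel (*gewra*, *omde*, *wi*).
The last vowel of *ozufse* is /e/, which is an unrounded vowel, so the suffix is -tif, giving *ozufsetif*.
Since the last vowel of *biu* is /u/ (a rounded vowel), it takes -mu, giving *biumu*.

ozufsetif, biumu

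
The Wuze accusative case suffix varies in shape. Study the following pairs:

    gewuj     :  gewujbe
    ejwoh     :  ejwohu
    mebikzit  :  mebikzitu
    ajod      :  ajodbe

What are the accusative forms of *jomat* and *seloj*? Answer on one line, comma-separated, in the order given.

jomatu, selojbe

The pattern is voicing of the final consonant: -u when the stem ends in a voiceless consonant (*ejwoh*, *mebikzit*); -be when the stem ends in a voiced consonant (*gewuj*, *ajod*).
*jomat*: final consonant = /t/, voiceless → -u → *jomatu*.
The final consonant of *seloj* is /j/, which is voiced, so the suffix is -be, giving *selojbe*.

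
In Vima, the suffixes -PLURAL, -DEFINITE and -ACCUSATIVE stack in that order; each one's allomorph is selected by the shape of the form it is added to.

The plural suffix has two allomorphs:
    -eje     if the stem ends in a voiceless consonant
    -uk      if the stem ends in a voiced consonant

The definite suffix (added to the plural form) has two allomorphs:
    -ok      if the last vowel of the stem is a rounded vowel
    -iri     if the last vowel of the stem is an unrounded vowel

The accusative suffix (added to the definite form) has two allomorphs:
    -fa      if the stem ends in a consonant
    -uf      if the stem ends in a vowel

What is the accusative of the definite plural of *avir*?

Since the final consonant of *avir* is /r/ (voiced), it takes -uk, giving *aviruk*.
The plural form *aviruk*: last vowel = /u/, a rounded vowel → -ok → *avirukok*.
The final sound of the definite form *avirukok* is /k/, which is a consonant, so the accusative suffix is -fa, giving *avirukokfa*.

avirukokfa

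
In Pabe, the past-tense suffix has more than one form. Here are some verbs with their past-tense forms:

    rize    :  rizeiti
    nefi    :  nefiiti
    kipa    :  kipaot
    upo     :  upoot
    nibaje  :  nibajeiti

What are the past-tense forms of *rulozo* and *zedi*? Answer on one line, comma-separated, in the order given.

rulozoot, zediiti

The pattern is front/back vowel harmony: -iti when the last vowel of the stem is a front vowel (*rize*, *nefi*, *nibaje*); -ot when the last vowel of the stem is a back vowel (*kipa*, *upo*).
Since the last vowel of *rulozo* is /o/ (a back vowel), it takes -ot, giving *rulozoot*.
Since the last vowel of *zedi* is /i/ (a front vowel), it takes -iti, giving *zediiti*.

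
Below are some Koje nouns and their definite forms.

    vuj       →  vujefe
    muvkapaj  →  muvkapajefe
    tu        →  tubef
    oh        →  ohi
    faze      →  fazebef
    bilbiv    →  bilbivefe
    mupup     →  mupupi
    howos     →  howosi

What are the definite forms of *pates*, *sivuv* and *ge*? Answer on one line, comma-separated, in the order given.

The alternation tracks the final sound of the stem — -i when the stem ends in a voiceless consonant (*oh*, *mupup*, *howos*); -efe when the stem ends in a voiced consonant (*vuj*, *muvkapaj*, *bilbiv*); -bef when the stem ends in a vowel (*tu*, *faze*).
Since the final sound of *pates* is /s/ (a voiceless consonant), it takes -i, giving *patesi*.
Since the final sound of *sivuv* is /v/ (a voiced consonant), it takes -efe, giving *sivuvefe*.
*ge* — final sound /e/ (a vowel) → -bef → *gebef*.

patesi, sivuvefe, gebef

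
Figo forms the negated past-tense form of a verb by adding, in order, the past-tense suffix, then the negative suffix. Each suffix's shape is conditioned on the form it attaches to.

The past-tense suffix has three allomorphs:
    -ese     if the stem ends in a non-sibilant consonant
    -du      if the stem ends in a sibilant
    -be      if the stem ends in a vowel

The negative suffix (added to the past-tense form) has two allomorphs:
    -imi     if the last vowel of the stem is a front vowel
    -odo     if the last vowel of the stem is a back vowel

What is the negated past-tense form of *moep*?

moepeseimi

Since the final sound of *moep* is /p/ (a non-sibilant consonant), it takes -ese, giving *moepese*.
The past-tense form *moepese*: last vowel = /e/, a front vowel → -imi → *moepeseimi*.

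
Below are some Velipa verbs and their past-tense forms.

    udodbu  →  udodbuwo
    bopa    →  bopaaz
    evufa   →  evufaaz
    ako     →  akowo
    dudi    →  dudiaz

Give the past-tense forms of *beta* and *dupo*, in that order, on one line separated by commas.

betaaz, dupowo

The pattern is rounding harmony: -wo when the last vowel of the stem is a rounded vowel (*udodbu*, *ako*); -az when the last vowel of the stem is an unrounded vowel (*bopa*, *evufa*, *dudi*).
Since the last vowel of *beta* is /a/ (an unrounded vowel), it takes -az, giving *betaaz*.
*dupo*: last vowel = /o/, a rounded vowel → -wo → *dupowo*.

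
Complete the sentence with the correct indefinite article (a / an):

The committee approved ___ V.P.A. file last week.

The indefinite article is chosen by the initial *sound* of the following word, not its spelling.
The initialism *V.P.A.* is read letter by letter; the first letter, V, is pronounced /viː/, which begins with a consonant sound.
So the article is *a*: The committee approved a V.P.A. file last week.

a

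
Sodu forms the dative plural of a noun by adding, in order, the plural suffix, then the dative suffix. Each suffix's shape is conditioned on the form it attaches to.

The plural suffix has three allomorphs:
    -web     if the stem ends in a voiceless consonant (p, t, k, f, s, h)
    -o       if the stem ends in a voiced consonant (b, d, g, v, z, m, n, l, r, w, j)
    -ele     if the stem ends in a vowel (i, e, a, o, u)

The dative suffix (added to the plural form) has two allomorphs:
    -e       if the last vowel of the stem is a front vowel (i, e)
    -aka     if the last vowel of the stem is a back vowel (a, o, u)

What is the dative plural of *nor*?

noroaka

Since the final sound of *nor* is /r/ (a voiced consonant), it takes -o, giving *noro*.
The plural form *noro* — last vowel /o/ (a back vowel) → -aka → *noroaka*.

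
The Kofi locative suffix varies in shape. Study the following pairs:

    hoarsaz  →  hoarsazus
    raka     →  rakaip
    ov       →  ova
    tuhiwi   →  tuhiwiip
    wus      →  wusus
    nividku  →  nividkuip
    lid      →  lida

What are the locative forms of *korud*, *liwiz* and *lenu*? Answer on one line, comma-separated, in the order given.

The suffix is conditioned by the final sound: -us when the stem ends in a sibilant (*hoarsaz*, *wus*); -a when the stem ends in a non-sibilant consonant (*ov*, *lid*); -ip when the stem ends in a vowel (*raka*, *tuhiwi*, *nividku*).
*korud*: final sound = /d/, a non-sibilant consonant → -a → *koruda*.
*liwiz* — final sound /z/ (a sibilant) → -us → *liwizus*.
The final sound of *lenu* is /u/, which is a vowel, so the suffix is -ip, giving *lenuip*.

koruda, liwizus, lenuip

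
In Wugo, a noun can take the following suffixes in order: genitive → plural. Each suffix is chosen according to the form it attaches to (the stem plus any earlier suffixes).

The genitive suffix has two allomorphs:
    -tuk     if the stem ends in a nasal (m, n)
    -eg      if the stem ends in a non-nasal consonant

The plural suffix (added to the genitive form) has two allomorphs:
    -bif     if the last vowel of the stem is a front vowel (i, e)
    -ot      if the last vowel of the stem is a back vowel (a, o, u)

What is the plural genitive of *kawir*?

kawiregbif

The final consonant of *kawir* is /r/, which is non-nasal, so the genitive suffix is -eg, giving *kawireg*.
The last vowel of the genitive form *kawireg* is /e/, which is a front vowel, so the plural suffix is -bif, giving *kawiregbif*.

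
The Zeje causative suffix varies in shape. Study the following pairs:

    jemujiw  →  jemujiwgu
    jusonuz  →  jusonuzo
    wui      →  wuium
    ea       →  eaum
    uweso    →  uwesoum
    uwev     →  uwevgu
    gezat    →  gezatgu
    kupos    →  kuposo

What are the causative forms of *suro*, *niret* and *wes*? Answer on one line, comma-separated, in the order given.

suroum, niretgu, weso

The alternation tracks the final sound of the stem — -o when the stem ends in a sibilant (*jusonuz*, *kupos*); -gu when the stem ends in a non-sibilant consonant (*jemujiw*, *uwev*, *gezat*); -um when the stem ends in a vowel (*wui*, *ea*, *uweso*).
Since the final sound of *suro* is /o/ (a vowel), it takes -um, giving *suroum*.
*niret* — final sound /t/ (a non-sibilant consonant) → -gu → *niretgu*.
*wes* — final sound /s/ (a sibilant) → -o → *weso*.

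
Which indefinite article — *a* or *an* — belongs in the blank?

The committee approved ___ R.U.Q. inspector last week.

an

The indefinite article is chosen by the initial *sound* of the following word, not its spelling.
The initialism *R.U.Q.* is read letter by letter; the first letter, R, is pronounced /ɑr/, which begins with a vowel sound.
So the article is *an*: The committee approved an R.U.Q. inspector last week.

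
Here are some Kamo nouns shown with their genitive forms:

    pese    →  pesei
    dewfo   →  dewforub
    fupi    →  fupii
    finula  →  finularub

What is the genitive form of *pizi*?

pizii

The suffix is conditioned by the last vowel: -i when the last vowel of the stem is a front vowel (*pese*, *fupi*); -rub when the last vowel of the stem is a back vowel (*dewfo*, *finula*).
Since the last vowel of *pizi* is /i/ (a front vowel), it takes -i, giving *pizii*.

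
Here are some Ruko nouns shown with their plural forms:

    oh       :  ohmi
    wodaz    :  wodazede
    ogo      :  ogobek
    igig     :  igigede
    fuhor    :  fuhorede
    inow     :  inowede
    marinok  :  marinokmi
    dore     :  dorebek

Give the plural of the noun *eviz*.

The suffix is conditioned by the final sound: -mi when the stem ends in a voiceless consonant (*oh*, *marinok*); -ede when the stem ends in a voiced consonant (*wodaz*, *igig*, *fuhor*, *inow*); -bek when the stem ends in a vowel (*ogo*, *dore*).
*eviz*: final sound = /z/, a voiced consonant → -ede → *evizede*.

evizede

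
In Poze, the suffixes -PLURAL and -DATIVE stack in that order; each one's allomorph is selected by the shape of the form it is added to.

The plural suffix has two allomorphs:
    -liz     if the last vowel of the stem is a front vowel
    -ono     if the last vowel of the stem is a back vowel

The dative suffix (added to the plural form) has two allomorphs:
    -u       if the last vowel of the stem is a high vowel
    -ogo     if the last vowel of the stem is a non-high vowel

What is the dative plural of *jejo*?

jejoonoogo

*jejo*: last vowel = /o/, a back vowel → -ono → *jejoono*.
The plural form *jejoono* — last vowel /o/ (a non-high vowel) → -ogo → *jejoonoogo*.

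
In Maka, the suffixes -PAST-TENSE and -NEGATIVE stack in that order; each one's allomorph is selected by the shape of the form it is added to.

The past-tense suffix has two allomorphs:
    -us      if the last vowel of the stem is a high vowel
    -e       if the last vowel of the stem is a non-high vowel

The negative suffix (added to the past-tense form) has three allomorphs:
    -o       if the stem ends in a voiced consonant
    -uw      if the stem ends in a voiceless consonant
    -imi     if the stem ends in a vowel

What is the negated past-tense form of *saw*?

*saw* — last vowel /a/ (a non-high vowel) → -e → *sawe*.
The final sound of the past-tense form *sawe* is /e/, which is a vowel, so the negative suffix is -imi, giving *saweimi*.

saweimi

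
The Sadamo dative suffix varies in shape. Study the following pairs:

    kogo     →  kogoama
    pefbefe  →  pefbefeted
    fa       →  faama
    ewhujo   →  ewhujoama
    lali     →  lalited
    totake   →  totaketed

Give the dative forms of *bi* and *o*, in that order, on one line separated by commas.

bited, oama

Looking at the last vowel of each stem: -ted when the last vowel of the stem is a front vowel (*pefbefe*, *lali*, *totake*); -ama when the last vowel of the stem is a back vowel (*kogo*, *fa*, *ewhujo*).
The last vowel of *bi* is /i/, which is a front vowel, so the suffix is -ted, giving *bited*.
*o* — last vowel /o/ (a back vowel) → -ama → *oama*.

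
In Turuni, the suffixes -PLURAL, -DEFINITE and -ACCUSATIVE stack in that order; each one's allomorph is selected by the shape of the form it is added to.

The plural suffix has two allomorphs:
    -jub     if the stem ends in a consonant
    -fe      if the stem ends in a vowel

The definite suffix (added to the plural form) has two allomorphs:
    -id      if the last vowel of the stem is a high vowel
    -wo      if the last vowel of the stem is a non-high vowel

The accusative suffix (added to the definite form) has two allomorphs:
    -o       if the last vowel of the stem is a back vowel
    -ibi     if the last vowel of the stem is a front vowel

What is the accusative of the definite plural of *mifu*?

*mifu* — final sound /u/ (a vowel) → -fe → *mifufe*.
Since the last vowel of the plural form *mifufe* is /e/ (a non-high vowel), it takes -wo, giving *mifufewo*.
The definite form *mifufewo*: last vowel = /o/, a back vowel → -o → *mifufewoo*.

mifufewoo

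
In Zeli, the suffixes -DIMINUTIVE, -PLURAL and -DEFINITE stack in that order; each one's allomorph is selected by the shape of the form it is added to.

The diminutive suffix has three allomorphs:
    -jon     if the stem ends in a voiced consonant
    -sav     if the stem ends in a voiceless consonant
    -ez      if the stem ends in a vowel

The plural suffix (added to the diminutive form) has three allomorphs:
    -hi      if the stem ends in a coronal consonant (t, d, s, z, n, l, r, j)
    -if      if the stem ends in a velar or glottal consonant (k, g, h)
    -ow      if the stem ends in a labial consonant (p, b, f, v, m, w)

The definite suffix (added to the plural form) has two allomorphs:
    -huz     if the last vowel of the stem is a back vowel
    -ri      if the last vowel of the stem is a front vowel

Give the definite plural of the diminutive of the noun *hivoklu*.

hivokluezhiri

The final sound of *hivoklu* is /u/, which is a vowel, so the diminutive suffix is -ez, giving *hivokluez*.
The diminutive form *hivokluez* — final consonant /z/ (coronal) → -hi → *hivokluezhi*.
The last vowel of the plural form *hivokluezhi* is /i/, which is a front vowel, so the definite suffix is -ri, giving *hivokluezhiri*.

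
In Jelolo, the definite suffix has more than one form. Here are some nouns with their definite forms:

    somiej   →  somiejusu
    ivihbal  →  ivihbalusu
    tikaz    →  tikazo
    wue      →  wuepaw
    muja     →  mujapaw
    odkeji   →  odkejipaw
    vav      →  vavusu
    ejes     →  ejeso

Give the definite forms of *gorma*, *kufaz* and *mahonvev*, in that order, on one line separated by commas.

Looking at the final sound of each stem: -o when the stem ends in a sibilant (*tikaz*, *ejes*); -usu when the stem ends in a non-sibilant consonant (*somiej*, *ivihbal*, *vav*); -paw when the stem ends in a vowel (*wue*, *muja*, *odkeji*).
Since the final sound of *gorma* is /a/ (a vowel), it takes -paw, giving *gormapaw*.
Since the final sound of *kufaz* is /z/ (a sibilant), it takes -o, giving *kufazo*.
The final sound of *mahonvev* is /v/, which is a non-sibilant consonant, so the suffix is -usu, giving *mahonvevusu*.

gormapaw, kufazo, mahonvevusu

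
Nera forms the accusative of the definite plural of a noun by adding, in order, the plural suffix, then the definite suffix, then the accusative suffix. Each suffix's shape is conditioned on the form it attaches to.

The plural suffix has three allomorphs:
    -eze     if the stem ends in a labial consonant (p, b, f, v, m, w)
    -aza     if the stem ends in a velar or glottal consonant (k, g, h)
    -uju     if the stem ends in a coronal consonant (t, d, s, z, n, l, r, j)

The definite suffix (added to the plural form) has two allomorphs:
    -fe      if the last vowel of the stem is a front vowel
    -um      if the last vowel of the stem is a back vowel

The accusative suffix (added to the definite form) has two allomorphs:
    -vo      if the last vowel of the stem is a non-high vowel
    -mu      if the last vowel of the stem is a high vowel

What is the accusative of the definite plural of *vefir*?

The final consonant of *vefir* is /r/, which is coronal, so the plural suffix is -uju, giving *vefiruju*.
Since the last vowel of the plural form *vefiruju* is /u/ (a back vowel), it takes -um, giving *vefirujuum*.
The last vowel of the definite form *vefirujuum* is /u/, which is a high vowel, so the accusative suffix is -mu, giving *vefirujuummu*.

vefirujuummu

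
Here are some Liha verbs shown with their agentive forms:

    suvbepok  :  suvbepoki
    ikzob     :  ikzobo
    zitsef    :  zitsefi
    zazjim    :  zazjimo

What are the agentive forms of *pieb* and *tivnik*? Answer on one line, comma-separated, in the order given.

Looking at the final consonant of each stem: -i when the stem ends in a voiceless consonant (*suvbepok*, *zitsef*); -o when the stem ends in a voiced consonant (*ikzob*, *zazjim*).
*pieb* — final consonant /b/ (voiced) → -o → *piebo*.
*tivnik* — final consonant /k/ (voiceless) → -i → *tivniki*.

piebo, tivniki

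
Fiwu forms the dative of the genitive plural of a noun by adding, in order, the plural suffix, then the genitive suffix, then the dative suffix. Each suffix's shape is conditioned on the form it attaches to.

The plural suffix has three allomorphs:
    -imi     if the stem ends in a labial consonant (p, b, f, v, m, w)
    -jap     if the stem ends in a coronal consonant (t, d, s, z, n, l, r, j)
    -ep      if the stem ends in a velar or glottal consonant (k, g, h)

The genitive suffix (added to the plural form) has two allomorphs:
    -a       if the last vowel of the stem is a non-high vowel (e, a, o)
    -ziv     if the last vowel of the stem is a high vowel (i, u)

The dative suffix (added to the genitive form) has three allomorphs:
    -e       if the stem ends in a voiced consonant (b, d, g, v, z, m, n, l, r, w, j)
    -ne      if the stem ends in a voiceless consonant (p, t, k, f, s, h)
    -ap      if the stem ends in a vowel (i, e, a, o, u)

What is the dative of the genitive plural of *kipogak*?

*kipogak* — final consonant /k/ (velar/glottal) → -ep → *kipogakep*.
The plural form *kipogakep* — last vowel /e/ (a non-high vowel) → -a → *kipogakepa*.
The genitive form *kipogakepa*: final sound = /a/, a vowel → -ap → *kipogakepaap*.

kipogakepaap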